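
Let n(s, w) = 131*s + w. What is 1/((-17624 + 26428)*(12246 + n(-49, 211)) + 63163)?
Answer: 1/53221715 ≈ 1.8789e-8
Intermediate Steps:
n(s, w) = w + 131*s
1/((-17624 + 26428)*(12246 + n(-49, 211)) + 63163) = 1/((-17624 + 26428)*(12246 + (211 + 131*(-49))) + 63163) = 1/(8804*(12246 + (211 - 6419)) + 63163) = 1/(8804*(12246 - 6208) + 63163) = 1/(8804*6038 + 63163) = 1/(53158552 + 63163) = 1/53221715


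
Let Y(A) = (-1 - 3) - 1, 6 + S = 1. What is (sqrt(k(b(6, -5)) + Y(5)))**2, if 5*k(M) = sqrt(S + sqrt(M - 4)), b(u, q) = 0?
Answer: -5 + sqrt(-5 + 2*I)/5 ≈ -4.9122 + 0.45574*I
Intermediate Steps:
S = -5 (S = -6 + 1 = -5)
Y(A) = -5 (Y(A) = -4 - 1 = -5)
k(M) = sqrt(-5 + sqrt(-4 + M))/5 (k(M) = sqrt(-5 + sqrt(M - 4))/5 = sqrt(-5 + sqrt(-4 + M))/5)
(sqrt(k(b(6, -5)) + Y(5)))**2 = (sqrt(sqrt(-5 + sqrt(-4 + 0))/5 - 5))**2 = (sqrt(sqrt(-5 + sqrt(-4))/5 - 5))**2 = (sqrt(sqrt(-5 + 2*I)/5 - 5))**2 = (sqrt(-5 + sqrt(-5 + 2*I)/5))**2 = -5 + sqrt(-5 + 2*I)/5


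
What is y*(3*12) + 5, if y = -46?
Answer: -1651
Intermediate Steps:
y*(3*12) + 5 = -138*12 + 5 = -46*36 + 5 = -1656 + 5 = -1651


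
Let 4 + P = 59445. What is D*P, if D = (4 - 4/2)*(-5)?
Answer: -594410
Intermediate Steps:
D = -10 (D = (4 - 4*1/2)*(-5) = (4 - 2)*(-5) = 2*(-5) = -10)
P = 59441 (P = -4 + 59445 = 59441)
D*P = -10*59441 = -594410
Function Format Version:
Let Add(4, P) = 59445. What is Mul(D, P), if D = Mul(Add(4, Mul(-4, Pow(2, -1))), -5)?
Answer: -594410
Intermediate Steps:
D = -10 (D = Mul(Add(4, Mul(-4, Rational(1, 2))), -5) = Mul(Add(4, -2), -5) = Mul(2, -5) = -10)
P = 59441 (P = Add(-4, 59445) = 59441)
Mul(D, P) = Mul(-10, 59441) = -594410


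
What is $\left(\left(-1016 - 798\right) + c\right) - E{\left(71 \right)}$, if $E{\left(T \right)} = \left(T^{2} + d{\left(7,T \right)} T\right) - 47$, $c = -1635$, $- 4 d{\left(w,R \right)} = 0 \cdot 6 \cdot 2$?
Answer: $-8443$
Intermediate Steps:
$d{\left(w,R \right)} = 0$ ($d{\left(w,R \right)} = - \frac{0 \cdot 6 \cdot 2}{4} = - \frac{0 \cdot 2}{4} = \left(- \frac{1}{4}\right) 0 = 0$)
$E{\left(T \right)} = -47 + T^{2}$ ($E{\left(T \right)} = \left(T^{2} + 0 T\right) - 47 = \left(T^{2} + 0\right) - 47 = T^{2} - 47 = -47 + T^{2}$)
$\left(\left(-1016 - 798\right) + c\right) - E{\left(71 \right)} = \left(\left(-1016 - 798\right) - 1635\right) - \left(-47 + 71^{2}\right) = \left(-1814 - 1635\right) - \left(-47 + 5041\right) = -3449 - 4994 = -8443$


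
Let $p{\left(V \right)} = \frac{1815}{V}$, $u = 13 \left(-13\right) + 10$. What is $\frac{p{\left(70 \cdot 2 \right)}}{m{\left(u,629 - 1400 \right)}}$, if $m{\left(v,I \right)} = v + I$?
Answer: $- \frac{121}{8680} \approx -0.01394$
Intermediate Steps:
$u = -159$ ($u = -169 + 10 = -159$)
$m{\left(v,I \right)} = I + v$
$\frac{p{\left(70 \cdot 2 \right)}}{m{\left(u,629 - 1400 \right)}} = \frac{1815 \frac{1}{70 \cdot 2}}{\left(629 - 1400\right) - 159} = \frac{1815 \cdot \frac{1}{140}}{-771 - 159} = \frac{1815 \cdot \frac{1}{140}}{-930} = \frac{363}{28} \left(- \frac{1}{930}\right) = - \frac{121}{8680}$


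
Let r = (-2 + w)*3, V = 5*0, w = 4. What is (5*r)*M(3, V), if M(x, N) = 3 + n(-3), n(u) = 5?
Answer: 240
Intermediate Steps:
V = 0
r = 6 (r = (-2 + 4)*3 = 2*3 = 6)
M(x, N) = 8 (M(x, N) = 3 + 5 = 8)
(5*r)*M(3, V) = (5*6)*8 = 30*8 = 240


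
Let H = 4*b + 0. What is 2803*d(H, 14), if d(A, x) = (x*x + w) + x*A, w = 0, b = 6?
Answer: 1491196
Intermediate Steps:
H = 24 (H = 4*6 + 0 = 24 + 0 = 24)
d(A, x) = x² + A*x (d(A, x) = (x*x + 0) + x*A = (x² + 0) + A*x = x² + A*x)
2803*d(H, 14) = 2803*(14*(24 + 14)) = 2803*(14*38) = 2803*532 = 1491196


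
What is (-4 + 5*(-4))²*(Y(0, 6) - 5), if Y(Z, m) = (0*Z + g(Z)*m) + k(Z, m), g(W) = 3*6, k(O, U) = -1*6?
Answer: 55872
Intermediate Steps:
k(O, U) = -6
g(W) = 18
Y(Z, m) = -6 + 18*m (Y(Z, m) = (0*Z + 18*m) - 6 = (0 + 18*m) - 6 = 18*m - 6 = -6 + 18*m)
(-4 + 5*(-4))²*(Y(0, 6) - 5) = (-4 + 5*(-4))²*((-6 + 18*6) - 5) = (-4 - 20)²*((-6 + 108) - 5) = (-24)²*(102 - 5) = 576*97 = 55872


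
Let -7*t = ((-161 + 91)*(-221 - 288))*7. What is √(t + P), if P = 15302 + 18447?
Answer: 3*I*√209 ≈ 43.37*I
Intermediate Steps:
P = 33749
t = -35630 (t = -(-161 + 91)*(-221 - 288)*7/7 = -(-70*(-509))*7/7 = -5090*7 = -⅐*249410 = -35630)
√(t + P) = √(-35630 + 33749) = √(-1881) = 3*I*√209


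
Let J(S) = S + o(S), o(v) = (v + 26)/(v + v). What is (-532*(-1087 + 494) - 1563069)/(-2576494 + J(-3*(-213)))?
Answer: 1594423854/3291942025 ≈ 0.48434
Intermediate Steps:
o(v) = (26 + v)/(2*v) (o(v) = (26 + v)/((2*v)) = (26 + v)*(1/(2*v)) = (26 + v)/(2*v))
J(S) = S + (26 + S)/(2*S)
(-532*(-1087 + 494) - 1563069)/(-2576494 + J(-3*(-213))) = (-532*(-1087 + 494) - 1563069)/(-2576494 + (½ - 3*(-213) + 13/((-3*(-213))))) = (-532*(-593) - 1563069)/(-2576494 + (½ + 639 + 13/639)) = (315476 - 1563069)/(-2576494 + (½ + 639 + 13*(1/639))) = -1247593/(-2576494 + (½ + 639 + 13/639)) = -1247593/(-2576494 + 817307/1278) = -1247593/(-3291942025/1278) = -1247593*(-1278/3291942025) = 1594423854/3291942025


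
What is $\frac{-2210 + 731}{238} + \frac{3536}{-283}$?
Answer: $- \frac{74125}{3962} \approx -18.709$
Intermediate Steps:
$\frac{-2210 + 731}{238} + \frac{3536}{-283} = \left(-1479\right) \frac{1}{238} + 3536 \left(- \frac{1}{283}\right) = - \frac{87}{14} - \frac{3536}{283} = - \frac{74125}{3962}$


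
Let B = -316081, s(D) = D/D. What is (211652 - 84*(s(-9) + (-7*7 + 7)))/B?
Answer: -215096/316081 ≈ -0.68051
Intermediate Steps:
s(D) = 1
(211652 - 84*(s(-9) + (-7*7 + 7)))/B = (211652 - 84*(1 + (-7*7 + 7)))/(-316081) = (211652 - 84*(1 + (-49 + 7)))*(-1/316081) = (211652 - 84*(1 - 42))*(-1/316081) = (211652 - 84*(-41))*(-1/316081) = (211652 - 1*(-3444))*(-1/316081) = (211652 + 3444)*(-1/316081) = 215096*(-1/316081) = -215096/316081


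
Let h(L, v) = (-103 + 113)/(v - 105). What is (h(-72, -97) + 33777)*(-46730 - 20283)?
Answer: -228612973136/101 ≈ -2.2635e+9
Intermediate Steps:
h(L, v) = 10/(-105 + v)
(h(-72, -97) + 33777)*(-46730 - 20283) = (10/(-105 - 97) + 33777)*(-46730 - 20283) = (10/(-202) + 33777)*(-67013) = (10*(-1/202) + 33777)*(-67013) = (-5/101 + 33777)*(-67013) = (3411472/101)*(-67013) = -228612973136/101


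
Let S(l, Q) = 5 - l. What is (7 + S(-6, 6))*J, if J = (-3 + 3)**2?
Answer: 0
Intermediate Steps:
J = 0 (J = 0**2 = 0)
(7 + S(-6, 6))*J = (7 + (5 - 1*(-6)))*0 = (7 + (5 + 6))*0 = (7 + 11)*0 = 18*0 = 0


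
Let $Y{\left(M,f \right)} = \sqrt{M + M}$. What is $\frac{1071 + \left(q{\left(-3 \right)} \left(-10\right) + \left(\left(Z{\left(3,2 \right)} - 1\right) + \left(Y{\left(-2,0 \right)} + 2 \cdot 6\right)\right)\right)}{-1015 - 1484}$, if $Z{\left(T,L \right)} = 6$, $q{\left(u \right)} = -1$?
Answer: $- \frac{366}{833} - \frac{2 i}{2499} \approx -0.43938 - 0.00080032 i$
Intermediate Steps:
$Y{\left(M,f \right)} = \sqrt{2} \sqrt{M}$ ($Y{\left(M,f \right)} = \sqrt{2 M} = \sqrt{2} \sqrt{M}$)
$\frac{1071 + \left(q{\left(-3 \right)} \left(-10\right) + \left(\left(Z{\left(3,2 \right)} - 1\right) + \left(Y{\left(-2,0 \right)} + 2 \cdot 6\right)\right)\right)}{-1015 - 1484} = \frac{1071 + \left(\left(-1\right) \left(-10\right) + \left(\left(6 - 1\right) + \left(\sqrt{2} \sqrt{-2} + 2 \cdot 6\right)\right)\right)}{-1015 - 1484} = \frac{1071 + \left(10 + \left(5 + \left(\sqrt{2} i \sqrt{2} + 12\right)\right)\right)}{-2499} = \left(1071 + \left(10 + \left(5 + \left(2 i + 12\right)\right)\right)\right) \left(- \frac{1}{2499}\right) = \left(1071 + \left(10 + \left(5 + \left(12 + 2 i\right)\right)\right)\right) \left(- \frac{1}{2499}\right) = \left(1071 + \left(10 + \left(17 + 2 i\right)\right)\right) \left(- \frac{1}{2499}\right) = \left(1071 + \left(27 + 2 i\right)\right) \left(- \frac{1}{2499}\right) = \left(1098 + 2 i\right) \left(- \frac{1}{2499}\right) = - \frac{366}{833} - \frac{2 i}{2499}$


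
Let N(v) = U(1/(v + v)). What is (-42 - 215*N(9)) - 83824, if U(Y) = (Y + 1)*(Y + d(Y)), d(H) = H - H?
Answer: -27176669/324 ≈ -83879.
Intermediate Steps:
d(H) = 0
U(Y) = Y*(1 + Y) (U(Y) = (Y + 1)*(Y + 0) = (1 + Y)*Y = Y*(1 + Y))
N(v) = (1 + 1/(2*v))/(2*v) (N(v) = (1 + 1/(v + v))/(v + v) = (1 + 1/(2*v))/((2*v)) = (1/(2*v))*(1 + 1/(2*v)) = (1 + 1/(2*v))/(2*v))
(-42 - 215*N(9)) - 83824 = (-42 - 215*(1 + 2*9)/(4*9²)) - 83824 = (-42 - 215*(1 + 18)/(4*81)) - 83824 = (-42 - 215*19/(4*81)) - 83824 = (-42 - 215*19/324) - 83824 = (-42 - 4085/324) - 83824 = -17693/324 - 83824 = -27176669/324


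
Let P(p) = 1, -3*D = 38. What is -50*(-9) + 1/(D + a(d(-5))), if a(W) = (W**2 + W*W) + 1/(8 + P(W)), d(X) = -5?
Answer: 151659/337 ≈ 450.03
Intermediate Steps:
D = -38/3 (D = -1/3*38 = -38/3 ≈ -12.667)
a(W) = 1/9 + 2*W**2 (a(W) = (W**2 + W*W) + 1/(8 + 1) = (W**2 + W**2) + 1/9 = 2*W**2 + 1/9 = 1/9 + 2*W**2)
-50*(-9) + 1/(D + a(d(-5))) = -50*(-9) + 1/(-38/3 + (1/9 + 2*(-5)**2)) = 450 + 1/(-38/3 + (1/9 + 2*25)) = 450 + 1/(-38/3 + (1/9 + 50)) = 450 + 1/(-38/3 + 451/9) = 450 + 1/(337/9) = 450 + 9/337 = 151659/337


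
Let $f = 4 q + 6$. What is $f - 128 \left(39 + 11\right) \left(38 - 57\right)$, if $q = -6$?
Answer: $121582$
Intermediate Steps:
$f = -18$ ($f = 4 \left(-6\right) + 6 = -24 + 6 = -18$)
$f - 128 \left(39 + 11\right) \left(38 - 57\right) = -18 - 128 \left(39 + 11\right) \left(38 - 57\right) = -18 - 128 \cdot 50 \left(-19\right) = -18 - -121600 = -18 + 121600 = 121582$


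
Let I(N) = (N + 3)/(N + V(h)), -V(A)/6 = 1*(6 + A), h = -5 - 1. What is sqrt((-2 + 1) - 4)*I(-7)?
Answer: 4*I*sqrt(5)/7 ≈ 1.2778*I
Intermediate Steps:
h = -6
V(A) = -36 - 6*A (V(A) = -6*(6 + A) = -36 - 6*A)
I(N) = (3 + N)/N (I(N) = (N + 3)/(N + (-36 - 6*(-6))) = (3 + N)/(N + (-36 + 36)) = (3 + N)/(N + 0) = (3 + N)/N)
sqrt((-2 + 1) - 4)*I(-7) = sqrt((-2 + 1) - 4)*((3 - 7)/(-7)) = sqrt(-1 - 4)*(-1/7*(-4)) = sqrt(-5)*(4/7) = (I*sqrt(5))*(4/7) = 4*I*sqrt(5)/7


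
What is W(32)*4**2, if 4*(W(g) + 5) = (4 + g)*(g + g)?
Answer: 9136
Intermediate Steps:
W(g) = -5 + g*(4 + g)/2 (W(g) = -5 + ((4 + g)*(g + g))/4 = -5 + ((4 + g)*(2*g))/4 = -5 + (2*g*(4 + g))/4 = -5 + g*(4 + g)/2)
W(32)*4**2 = (-5 + (1/2)*32**2 + 2*32)*4**2 = (-5 + (1/2)*1024 + 64)*16 = (-5 + 512 + 64)*16 = 571*16 = 9136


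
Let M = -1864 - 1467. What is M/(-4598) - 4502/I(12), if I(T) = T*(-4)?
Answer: 5215021/55176 ≈ 94.516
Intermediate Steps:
M = -3331
I(T) = -4*T
M/(-4598) - 4502/I(12) = -3331/(-4598) - 4502/((-4*12)) = -3331*(-1/4598) - 4502/(-48) = 3331/4598 - 4502*(-1/48) = 3331/4598 + 2251/24 = 5215021/55176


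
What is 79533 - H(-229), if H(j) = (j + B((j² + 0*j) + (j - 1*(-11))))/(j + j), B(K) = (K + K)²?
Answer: 10945392801/458 ≈ 2.3898e+7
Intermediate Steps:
B(K) = 4*K² (B(K) = (2*K)² = 4*K²)
H(j) = (j + 4*(11 + j + j²)²)/(2*j) (H(j) = (j + 4*((j² + 0*j) + (j - 1*(-11)))²)/(j + j) = (j + 4*((j² + 0) + (j + 11))²)/((2*j)) = (j + 4*(j² + (11 + j))²)*(1/(2*j)) = (j + 4*(11 + j + j²)²)*(1/(2*j)) = (j + 4*(11 + j + j²)²)/(2*j))
79533 - H(-229) = 79533 - (-229 + 4*(11 - 229 + (-229)²)²)/(2*(-229)) = 79533 - (-1)*(-229 + 4*(11 - 229 + 52441)²)/(2*229) = 79533 - (-1)*(-229 + 4*52223²)/(2*229) = 79533 - (-1)*(-229 + 4*2727241729)/(2*229) = 79533 - (-1)*(-229 + 10908966916)/(2*229) = 79533 - (-1)*10908966687/(2*229) = 79533 - 1*(-10908966687/458) = 79533 + 10908966687/458 = 10945392801/458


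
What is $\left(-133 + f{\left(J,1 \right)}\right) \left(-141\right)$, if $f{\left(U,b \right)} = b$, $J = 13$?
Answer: $18612$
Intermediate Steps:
$\left(-133 + f{\left(J,1 \right)}\right) \left(-141\right) = \left(-133 + 1\right) \left(-141\right) = \left(-132\right) \left(-141\right) = 18612$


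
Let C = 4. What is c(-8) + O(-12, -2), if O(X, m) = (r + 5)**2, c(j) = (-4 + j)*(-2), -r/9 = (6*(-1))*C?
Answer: 48865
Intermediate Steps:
r = 216 (r = -9*6*(-1)*4 = -(-54)*4 = -9*(-24) = 216)
c(j) = 8 - 2*j
O(X, m) = 48841 (O(X, m) = (216 + 5)**2 = 221**2 = 48841)
c(-8) + O(-12, -2) = (8 - 2*(-8)) + 48841 = (8 + 16) + 48841 = 24 + 48841 = 48865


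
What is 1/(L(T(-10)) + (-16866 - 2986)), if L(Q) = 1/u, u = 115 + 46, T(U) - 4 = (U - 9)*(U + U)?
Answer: -161/3196171 ≈ -5.0373e-5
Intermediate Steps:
T(U) = 4 + 2*U*(-9 + U) (T(U) = 4 + (U - 9)*(U + U) = 4 + (-9 + U)*(2*U) = 4 + 2*U*(-9 + U))
u = 161
L(Q) = 1/161
1/(L(T(-10)) + (-16866 - 2986)) = 1/(1/161 + (-16866 - 2986)) = 1/(1/161 - 19852) = 1/(-3196171/161) = -161/3196171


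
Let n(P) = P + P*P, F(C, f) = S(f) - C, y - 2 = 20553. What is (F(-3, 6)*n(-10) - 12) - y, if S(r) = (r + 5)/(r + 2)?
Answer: -80693/4 ≈ -20173.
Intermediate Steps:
y = 20555 (y = 2 + 20553 = 20555)
S(r) = (5 + r)/(2 + r)
F(C, f) = -C + (5 + f)/(2 + f) (F(C, f) = (5 + f)/(2 + f) - C = -C + (5 + f)/(2 + f))
n(P) = P + P²
(F(-3, 6)*n(-10) - 12) - y = (((5 + 6 - 1*(-3)*(2 + 6))/(2 + 6))*(-10*(1 - 10)) - 12) - 1*20555 = (((5 + 6 - 1*(-3)*8)/8)*(-10*(-9)) - 12) - 20555 = (((5 + 6 + 24)/8)*90 - 12) - 20555 = (((⅛)*35)*90 - 12) - 20555 = ((35/8)*90 - 12) - 20555 = (1575/4 - 12) - 20555 = 1527/4 - 20555 = -80693/4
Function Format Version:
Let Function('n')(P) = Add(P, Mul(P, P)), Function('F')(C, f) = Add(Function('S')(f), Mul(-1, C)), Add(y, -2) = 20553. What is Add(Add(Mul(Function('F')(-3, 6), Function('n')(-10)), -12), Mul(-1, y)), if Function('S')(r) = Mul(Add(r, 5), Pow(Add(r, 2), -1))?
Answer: Rational(-80693, 4) ≈ -20173.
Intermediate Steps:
y = 20555 (y = Add(2, 20553) = 20555)
Function('S')(r) = Mul(Pow(Add(2, r), -1), Add(5, r)) (Function('S')(r) = Mul(Add(5, r), Pow(Add(2, r), -1)) = Mul(Pow(Add(2, r), -1), Add(5, r)))
Function('F')(C, f) = Add(Mul(-1, C), Mul(Pow(Add(2, f), -1), Add(5, f))) (Function('F')(C, f) = Add(Mul(Pow(Add(2, f), -1), Add(5, f)), Mul(-1, C)) = Add(Mul(-1, C), Mul(Pow(Add(2, f), -1), Add(5, f))))
Function('n')(P) = Add(P, Pow(P, 2))
Add(Add(Mul(Function('F')(-3, 6), Function('n')(-10)), -12), Mul(-1, y)) = Add(Add(Mul(Mul(Pow(Add(2, 6), -1), Add(5, 6, Mul(-1, -3, Add(2, 6)))), Mul(-10, Add(1, -10))), -12), Mul(-1, 20555)) = Add(Add(Mul(Mul(Pow(8, -1), Add(5, 6, Mul(-1, -3, 8))), Mul(-10, -9)), -12), -20555) = Add(Add(Mul(Mul(Rational(1, 8), Add(5, 6, 24)), 90), -12), -20555) = Add(Add(Mul(Mul(Rational(1, 8), 35), 90), -12), -20555) = Add(Add(Mul(Rational(35, 8), 90), -12), -20555) = Add(Add(Rational(1575, 4), -12), -20555) = Add(Rational(1527, 4), -20555) = Rational(-80693, 4)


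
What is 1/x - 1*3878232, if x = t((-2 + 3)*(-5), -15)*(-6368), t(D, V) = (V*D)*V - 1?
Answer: -27808350629375/7170368 ≈ -3.8782e+6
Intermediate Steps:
t(D, V) = -1 + D*V**2 (t(D, V) = (D*V)*V - 1 = D*V**2 - 1 = -1 + D*V**2)
x = 7170368 (x = (-1 + ((-2 + 3)*(-5))*(-15)**2)*(-6368) = (-1 + (1*(-5))*225)*(-6368) = (-1 - 5*225)*(-6368) = (-1 - 1125)*(-6368) = -1126*(-6368) = 7170368)
1/x - 1*3878232 = 1/7170368 - 1*3878232 = 1/7170368 - 3878232 = -27808350629375/7170368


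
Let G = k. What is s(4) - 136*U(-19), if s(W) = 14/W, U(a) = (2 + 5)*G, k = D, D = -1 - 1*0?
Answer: 1911/2 ≈ 955.50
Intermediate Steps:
D = -1 (D = -1 + 0 = -1)
k = -1
G = -1
U(a) = -7 (U(a) = (2 + 5)*(-1) = 7*(-1) = -7)
s(4) - 136*U(-19) = 14/4 - 136*(-7) = 14*(¼) + 952 = 7/2 + 952 = 1911/2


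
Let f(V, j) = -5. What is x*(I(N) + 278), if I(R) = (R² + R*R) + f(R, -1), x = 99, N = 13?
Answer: 60489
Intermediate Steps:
I(R) = -5 + 2*R² (I(R) = (R² + R*R) - 5 = (R² + R²) - 5 = 2*R² - 5 = -5 + 2*R²)
x*(I(N) + 278) = 99*((-5 + 2*13²) + 278) = 99*((-5 + 2*169) + 278) = 99*((-5 + 338) + 278) = 99*(333 + 278) = 99*611 = 60489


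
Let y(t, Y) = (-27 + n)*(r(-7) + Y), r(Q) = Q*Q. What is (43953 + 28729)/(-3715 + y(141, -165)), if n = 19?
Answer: -72682/2787 ≈ -26.079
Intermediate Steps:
r(Q) = Q²
y(t, Y) = -392 - 8*Y (y(t, Y) = (-27 + 19)*((-7)² + Y) = -8*(49 + Y) = -392 - 8*Y)
(43953 + 28729)/(-3715 + y(141, -165)) = (43953 + 28729)/(-3715 + (-392 - 8*(-165))) = 72682/(-3715 + (-392 + 1320)) = 72682/(-3715 + 928) = 72682/(-2787) = 72682*(-1/2787) = -72682/2787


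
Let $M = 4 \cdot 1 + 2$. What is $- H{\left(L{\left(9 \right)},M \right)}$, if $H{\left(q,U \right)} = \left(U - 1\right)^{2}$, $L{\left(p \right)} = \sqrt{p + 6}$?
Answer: $-25$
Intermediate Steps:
$L{\left(p \right)} = \sqrt{6 + p}$
$M = 6$ ($M = 4 + 2 = 6$)
$H{\left(q,U \right)} = \left(-1 + U\right)^{2}$
$- H{\left(L{\left(9 \right)},M \right)} = - \left(-1 + 6\right)^{2} = - 5^{2} = \left(-1\right) 25 = -25$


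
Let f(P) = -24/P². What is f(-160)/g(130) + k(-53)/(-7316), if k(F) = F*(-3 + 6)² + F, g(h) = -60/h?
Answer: 871777/11705600 ≈ 0.074475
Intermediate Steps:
f(P) = -24/P²
k(F) = 10*F (k(F) = F*3² + F = F*9 + F = 9*F + F = 10*F)
f(-160)/g(130) + k(-53)/(-7316) = (-24/(-160)²)/((-60/130)) + (10*(-53))/(-7316) = (-24*1/25600)/((-60*1/130)) - 530*(-1/7316) = -3/(3200*(-6/13)) + 265/3658 = -3/3200*(-13/6) + 265/3658 = 13/6400 + 265/3658 = 871777/11705600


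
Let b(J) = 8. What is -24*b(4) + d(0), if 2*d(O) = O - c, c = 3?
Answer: -387/2 ≈ -193.50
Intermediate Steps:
d(O) = -3/2 + O/2 (d(O) = (O - 1*3)/2 = (O - 3)/2 = (-3 + O)/2 = -3/2 + O/2)
-24*b(4) + d(0) = -24*8 + (-3/2 + (½)*0) = -192 + (-3/2 + 0) = -192 - 3/2 = -387/2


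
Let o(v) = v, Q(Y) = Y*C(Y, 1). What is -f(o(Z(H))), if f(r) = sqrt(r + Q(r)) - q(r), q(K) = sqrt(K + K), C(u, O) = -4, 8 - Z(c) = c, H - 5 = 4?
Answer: -sqrt(3) + I*sqrt(2) ≈ -1.732 + 1.4142*I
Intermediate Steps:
H = 9 (H = 5 + 4 = 9)
Z(c) = 8 - c
Q(Y) = -4*Y (Q(Y) = Y*(-4) = -4*Y)
q(K) = sqrt(2)*sqrt(K) (q(K) = sqrt(2*K) = sqrt(2)*sqrt(K))
f(r) = sqrt(3)*sqrt(-r) - sqrt(2)*sqrt(r) (f(r) = sqrt(r - 4*r) - sqrt(2)*sqrt(r) = sqrt(-3*r) - sqrt(2)*sqrt(r) = sqrt(3)*sqrt(-r) - sqrt(2)*sqrt(r))
-f(o(Z(H))) = -(sqrt(3)*sqrt(-(8 - 1*9)) - sqrt(2)*sqrt(8 - 1*9)) = -(sqrt(3)*sqrt(-(8 - 9)) - sqrt(2)*sqrt(8 - 9)) = -(sqrt(3)*sqrt(-1*(-1)) - sqrt(2)*sqrt(-1)) = -(sqrt(3)*sqrt(1) - sqrt(2)*I) = -(sqrt(3)*1 - I*sqrt(2)) = -(sqrt(3) - I*sqrt(2)) = -sqrt(3) + I*sqrt(2)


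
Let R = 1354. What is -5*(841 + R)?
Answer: -10975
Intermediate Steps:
-5*(841 + R) = -5*(841 + 1354) = -5*2195 = -10975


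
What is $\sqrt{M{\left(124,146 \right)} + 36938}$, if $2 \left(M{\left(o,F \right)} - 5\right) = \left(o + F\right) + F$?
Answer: $\sqrt{37151} \approx 192.75$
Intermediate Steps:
$M{\left(o,F \right)} = 5 + F + \frac{o}{2}$ ($M{\left(o,F \right)} = 5 + \frac{\left(o + F\right) + F}{2} = 5 + \frac{\left(F + o\right) + F}{2} = 5 + \frac{o + 2 F}{2} = 5 + \left(F + \frac{o}{2}\right) = 5 + F + \frac{o}{2}$)
$\sqrt{M{\left(124,146 \right)} + 36938} = \sqrt{\left(5 + 146 + \frac{1}{2} \cdot 124\right) + 36938} = \sqrt{\left(5 + 146 + 62\right) + 36938} = \sqrt{213 + 36938} = \sqrt{37151}$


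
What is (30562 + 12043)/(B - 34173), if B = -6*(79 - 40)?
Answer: -42605/34407 ≈ -1.2383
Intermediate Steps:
B = -234 (B = -6*39 = -234)
(30562 + 12043)/(B - 34173) = (30562 + 12043)/(-234 - 34173) = 42605/(-34407) = 42605*(-1/34407) = -42605/34407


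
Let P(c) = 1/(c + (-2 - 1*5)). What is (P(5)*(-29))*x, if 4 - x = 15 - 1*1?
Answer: -145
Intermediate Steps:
P(c) = 1/(-7 + c) (P(c) = 1/(c + (-2 - 5)) = 1/(c - 7) = 1/(-7 + c))
x = -10 (x = 4 - (15 - 1*1) = 4 - (15 - 1) = 4 - 1*14 = 4 - 14 = -10)
(P(5)*(-29))*x = (-29/(-7 + 5))*(-10) = (-29/(-2))*(-10) = -1/2*(-29)*(-10) = (29/2)*(-10) = -145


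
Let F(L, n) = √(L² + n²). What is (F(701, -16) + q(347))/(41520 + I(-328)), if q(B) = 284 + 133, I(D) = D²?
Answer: 417/149104 + √491657/149104 ≈ 0.0074993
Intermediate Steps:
q(B) = 417
(F(701, -16) + q(347))/(41520 + I(-328)) = (√(701² + (-16)²) + 417)/(41520 + (-328)²) = (√(491401 + 256) + 417)/(41520 + 107584) = (√491657 + 417)/149104 = (417 + √491657)*(1/149104) = 417/149104 + √491657/149104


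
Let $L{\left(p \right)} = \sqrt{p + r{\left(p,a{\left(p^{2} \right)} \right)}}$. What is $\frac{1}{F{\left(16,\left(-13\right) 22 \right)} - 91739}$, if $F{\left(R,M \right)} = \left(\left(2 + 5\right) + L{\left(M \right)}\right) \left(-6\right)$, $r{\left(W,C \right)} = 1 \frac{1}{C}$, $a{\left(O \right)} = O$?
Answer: $- \frac{1876829669}{172257514393384} + \frac{1287 i \sqrt{2599295}}{172257514393384} \approx -1.0895 \cdot 10^{-5} + 1.2046 \cdot 10^{-8} i$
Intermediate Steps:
$r{\left(W,C \right)} = \frac{1}{C}$
$L{\left(p \right)} = \sqrt{p + \frac{1}{p^{2}}}$
$F{\left(R,M \right)} = -42 - 6 \sqrt{M + \frac{1}{M^{2}}}$ ($F{\left(R,M \right)} = \left(\left(2 + 5\right) + \sqrt{M + \frac{1}{M^{2}}}\right) \left(-6\right) = \left(7 + \sqrt{M + \frac{1}{M^{2}}}\right) \left(-6\right) = -42 - 6 \sqrt{M + \frac{1}{M^{2}}}$)
$\frac{1}{F{\left(16,\left(-13\right) 22 \right)} - 91739} = \frac{1}{\left(-42 - 6 \sqrt{\left(-13\right) 22 + \frac{1}{81796}}\right) - 91739} = \frac{1}{\left(-42 - 6 \sqrt{-286 + \frac{1}{81796}}\right) - 91739} = \frac{1}{\left(-42 - 6 \sqrt{- \frac{23393655}{81796}}\right) - 91739} = \frac{1}{\left(-42 - 6 \frac{3 i \sqrt{2599295}}{286}\right) - 91739} = \frac{1}{\left(-42 - \frac{9 i \sqrt{2599295}}{143}\right) - 91739} = \frac{1}{-91781 - \frac{9 i \sqrt{2599295}}{143}}$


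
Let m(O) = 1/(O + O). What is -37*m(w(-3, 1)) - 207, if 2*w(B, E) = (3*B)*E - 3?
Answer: -2447/12 ≈ -203.92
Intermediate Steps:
w(B, E) = -3/2 + 3*B*E/2 (w(B, E) = ((3*B)*E - 3)/2 = (3*B*E - 3)/2 = (-3 + 3*B*E)/2 = -3/2 + 3*B*E/2)
m(O) = 1/(2*O)
-37*m(w(-3, 1)) - 207 = -37/(2*(-3/2 + (3/2)*(-3)*1)) - 207 = -37/(2*(-3/2 - 9/2)) - 207 = -37/(2*(-6)) - 207 = -37*(-1)/(2*6) - 207 = -37*(-1/12) - 207 = 37/12 - 207 = -2447/12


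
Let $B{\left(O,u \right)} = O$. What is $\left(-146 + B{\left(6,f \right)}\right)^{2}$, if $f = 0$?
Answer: $19600$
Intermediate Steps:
$\left(-146 + B{\left(6,f \right)}\right)^{2} = \left(-146 + 6\right)^{2} = \left(-140\right)^{2} = 19600$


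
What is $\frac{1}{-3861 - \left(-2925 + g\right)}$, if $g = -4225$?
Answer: $\frac{1}{3289} \approx 0.00030404$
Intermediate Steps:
$\frac{1}{-3861 - \left(-2925 + g\right)} = \frac{1}{-3861 + \left(2925 - -4225\right)} = \frac{1}{-3861 + \left(2925 + 4225\right)} = \frac{1}{-3861 + 7150} = \frac{1}{3289}$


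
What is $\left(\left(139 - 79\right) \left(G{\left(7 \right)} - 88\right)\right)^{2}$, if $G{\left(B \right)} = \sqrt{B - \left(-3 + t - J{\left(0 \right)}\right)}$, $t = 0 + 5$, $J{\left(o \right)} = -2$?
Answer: $27889200 - 633600 \sqrt{3} \approx 2.6792 \cdot 10^{7}$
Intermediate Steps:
$t = 5$
$G{\left(B \right)} = \sqrt{-4 + B}$ ($G{\left(B \right)} = \sqrt{B + \left(3 - \left(5 - -2\right)\right)} = \sqrt{B + \left(3 - \left(5 + 2\right)\right)} = \sqrt{B + \left(3 - 7\right)} = \sqrt{B - 4} = \sqrt{-4 + B}$)
$\left(\left(139 - 79\right) \left(G{\left(7 \right)} - 88\right)\right)^{2} = \left(\left(139 - 79\right) \left(\sqrt{-4 + 7} - 88\right)\right)^{2} = \left(60 \left(\sqrt{3} - 88\right)\right)^{2} = \left(60 \left(-88 + \sqrt{3}\right)\right)^{2} = \left(-5280 + 60 \sqrt{3}\right)^{2}$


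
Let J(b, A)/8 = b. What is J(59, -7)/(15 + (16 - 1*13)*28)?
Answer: 472/99 ≈ 4.7677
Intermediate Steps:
J(b, A) = 8*b
J(59, -7)/(15 + (16 - 1*13)*28) = (8*59)/(15 + (16 - 1*13)*28) = 472/(15 + (16 - 13)*28) = 472/(15 + 3*28) = 472/(15 + 84) = 472/99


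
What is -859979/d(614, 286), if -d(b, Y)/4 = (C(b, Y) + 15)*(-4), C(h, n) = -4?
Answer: -859979/176 ≈ -4886.2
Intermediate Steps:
d(b, Y) = 176 (d(b, Y) = -4*(-4 + 15)*(-4) = -44*(-4) = -4*(-44) = 176)
-859979/d(614, 286) = -859979/176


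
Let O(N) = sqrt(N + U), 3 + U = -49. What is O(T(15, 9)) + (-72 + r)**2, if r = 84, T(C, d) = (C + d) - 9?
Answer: 144 + I*sqrt(37) ≈ 144.0 + 6.0828*I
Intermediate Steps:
T(C, d) = -9 + C + d
U = -52 (U = -3 - 49 = -52)
O(N) = sqrt(-52 + N) (O(N) = sqrt(N - 52) = sqrt(-52 + N))
O(T(15, 9)) + (-72 + r)**2 = sqrt(-52 + (-9 + 15 + 9)) + (-72 + 84)**2 = sqrt(-52 + 15) + 12**2 = sqrt(-37) + 144 = I*sqrt(37) + 144 = 144 + I*sqrt(37)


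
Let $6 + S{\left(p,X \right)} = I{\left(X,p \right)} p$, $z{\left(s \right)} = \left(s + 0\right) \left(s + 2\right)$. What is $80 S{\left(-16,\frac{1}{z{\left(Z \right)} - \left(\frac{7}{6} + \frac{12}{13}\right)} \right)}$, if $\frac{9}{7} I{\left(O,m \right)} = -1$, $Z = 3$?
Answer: $\frac{4640}{9} \approx 515.56$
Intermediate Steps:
$z{\left(s \right)} = s \left(2 + s\right)$
$I{\left(O,m \right)} = - \frac{7}{9}$ ($I{\left(O,m \right)} = \frac{7}{9} \left(-1\right) = - \frac{7}{9}$)
$S{\left(p,X \right)} = -6 - \frac{7 p}{9}$
$80 S{\left(-16,\frac{1}{z{\left(Z \right)} - \left(\frac{7}{6} + \frac{12}{13}\right)} \right)} = 80 \left(-6 - - \frac{112}{9}\right) = 80 \left(-6 + \frac{112}{9}\right) = 80 \cdot \frac{58}{9} = \frac{4640}{9}$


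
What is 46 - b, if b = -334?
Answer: 380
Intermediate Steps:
46 - b = 46 - 1*(-334) = 46 + 334 = 380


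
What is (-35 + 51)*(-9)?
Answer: -144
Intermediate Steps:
(-35 + 51)*(-9) = 16*(-9) = -144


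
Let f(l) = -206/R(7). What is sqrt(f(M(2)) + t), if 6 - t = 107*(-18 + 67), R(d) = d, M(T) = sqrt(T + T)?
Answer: I*sqrt(258055)/7 ≈ 72.57*I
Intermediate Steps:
M(T) = sqrt(2)*sqrt(T) (M(T) = sqrt(2*T) = sqrt(2)*sqrt(T))
t = -5237 (t = 6 - 107*(-18 + 67) = 6 - 107*49 = 6 - 1*5243 = 6 - 5243 = -5237)
f(l) = -206/7
sqrt(f(M(2)) + t) = sqrt(-206/7 - 5237) = sqrt(-36865/7) = I*sqrt(258055)/7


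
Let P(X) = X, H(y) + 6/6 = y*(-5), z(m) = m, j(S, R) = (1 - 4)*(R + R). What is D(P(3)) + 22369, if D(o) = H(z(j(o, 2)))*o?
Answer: 22546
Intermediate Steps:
j(S, R) = -6*R
H(y) = -1 - 5*y (H(y) = -1 + y*(-5) = -1 - 5*y)
D(o) = 59*o (D(o) = (-1 - (-30)*2)*o = (-1 - 5*(-12))*o = (-1 + 60)*o = 59*o)
D(P(3)) + 22369 = 59*3 + 22369 = 177 + 22369 = 22546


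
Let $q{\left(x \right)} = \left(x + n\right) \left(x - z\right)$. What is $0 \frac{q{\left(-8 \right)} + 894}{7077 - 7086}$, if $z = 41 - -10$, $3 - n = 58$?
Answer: $0$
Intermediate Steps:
$n = -55$ ($n = 3 - 58 = -55$)
$z = 51$ ($z = 41 + 10 = 51$)
$q{\left(x \right)} = \left(-55 + x\right) \left(-51 + x\right)$ ($q{\left(x \right)} = \left(x - 55\right) \left(x - 51\right) = \left(-55 + x\right) \left(x - 51\right) = \left(-55 + x\right) \left(-51 + x\right)$)
$0 \frac{q{\left(-8 \right)} + 894}{7077 - 7086} = 0 \frac{\left(2805 + \left(-8\right)^{2} - -848\right) + 894}{7077 - 7086} = 0 \frac{\left(2805 + 64 + 848\right) + 894}{-9} = 0 \left(3717 + 894\right) \left(- \frac{1}{9}\right) = 0 \cdot 4611 \left(- \frac{1}{9}\right) = 0 \left(- \frac{1537}{3}\right) = 0$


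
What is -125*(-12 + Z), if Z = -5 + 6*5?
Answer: -1625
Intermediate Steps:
Z = 25 (Z = -5 + 30 = 25)
-125*(-12 + Z) = -125*(-12 + 25) = -125*13 = -1625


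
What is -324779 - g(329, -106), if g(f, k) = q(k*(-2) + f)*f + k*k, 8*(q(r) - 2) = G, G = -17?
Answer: -2687791/8 ≈ -3.3597e+5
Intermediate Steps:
q(r) = -⅛ (q(r) = 2 + (⅛)*(-17) = 2 - 17/8 = -⅛)
g(f, k) = k² - f/8 (g(f, k) = -f/8 + k*k = -f/8 + k² = k² - f/8)
-324779 - g(329, -106) = -324779 - ((-106)² - ⅛*329) = -324779 - (11236 - 329/8) = -324779 - 1*89559/8 = -324779 - 89559/8 = -2687791/8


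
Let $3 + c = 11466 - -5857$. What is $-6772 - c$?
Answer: $-24092$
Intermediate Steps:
$c = 17320$ ($c = -3 + \left(11466 - -5857\right) = -3 + \left(11466 + 5857\right) = -3 + 17323 = 17320$)
$-6772 - c = -6772 - 17320 = -24092$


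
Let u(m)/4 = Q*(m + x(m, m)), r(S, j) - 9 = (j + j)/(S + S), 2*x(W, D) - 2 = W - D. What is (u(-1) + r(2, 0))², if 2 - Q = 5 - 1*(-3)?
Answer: 81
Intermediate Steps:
Q = -6 (Q = 2 - (5 - 1*(-3)) = 2 - (5 + 3) = 2 - 1*8 = 2 - 8 = -6)
x(W, D) = 1 + W/2 - D/2 (x(W, D) = 1 + (W - D)/2 = 1 + (W/2 - D/2) = 1 + W/2 - D/2)
r(S, j) = 9 + j/S (r(S, j) = 9 + (j + j)/(S + S) = 9 + (2*j)/((2*S)) = 9 + (2*j)*(1/(2*S)) = 9 + j/S)
u(m) = -24 - 24*m (u(m) = 4*(-6*(m + (1 + m/2 - m/2))) = 4*(-6*(m + 1)) = 4*(-6*(1 + m)) = 4*(-6 - 6*m) = -24 - 24*m)
(u(-1) + r(2, 0))² = ((-24 - 24*(-1)) + (9 + 0/2))² = ((-24 + 24) + (9 + 0*(½)))² = (0 + (9 + 0))² = (0 + 9)² = 9² = 81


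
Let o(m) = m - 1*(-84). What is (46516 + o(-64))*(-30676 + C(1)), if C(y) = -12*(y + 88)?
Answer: -1477238784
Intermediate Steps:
o(m) = 84 + m (o(m) = m + 84 = 84 + m)
C(y) = -1056 - 12*y (C(y) = -12*(88 + y) = -1056 - 12*y)
(46516 + o(-64))*(-30676 + C(1)) = (46516 + (84 - 64))*(-30676 + (-1056 - 12*1)) = (46516 + 20)*(-30676 + (-1056 - 12)) = 46536*(-30676 - 1068) = 46536*(-31744) = -1477238784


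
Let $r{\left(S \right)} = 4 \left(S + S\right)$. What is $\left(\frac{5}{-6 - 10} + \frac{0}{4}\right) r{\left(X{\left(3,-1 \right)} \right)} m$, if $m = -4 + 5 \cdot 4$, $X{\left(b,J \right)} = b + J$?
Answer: $-80$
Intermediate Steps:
$X{\left(b,J \right)} = J + b$
$m = 16$ ($m = -4 + 20 = 16$)
$r{\left(S \right)} = 8 S$ ($r{\left(S \right)} = 4 \cdot 2 S = 8 S$)
$\left(\frac{5}{-6 - 10} + \frac{0}{4}\right) r{\left(X{\left(3,-1 \right)} \right)} m = \left(\frac{5}{-6 - 10} + \frac{0}{4}\right) 8 \left(-1 + 3\right) 16 = \left(\frac{5}{-16} + 0 \cdot \frac{1}{4}\right) 8 \cdot 2 \cdot 16 = \left(5 \left(- \frac{1}{16}\right) + 0\right) 16 \cdot 16 = \left(- \frac{5}{16} + 0\right) 16 \cdot 16 = \left(- \frac{5}{16}\right) 16 \cdot 16 = \left(-5\right) 16 = -80$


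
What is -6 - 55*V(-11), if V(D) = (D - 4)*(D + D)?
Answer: -18156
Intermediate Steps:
V(D) = 2*D*(-4 + D) (V(D) = (-4 + D)*(2*D) = 2*D*(-4 + D))
-6 - 55*V(-11) = -6 - 110*(-11)*(-4 - 11) = -6 - 110*(-11)*(-15) = -6 - 55*330 = -6 - 18150 = -18156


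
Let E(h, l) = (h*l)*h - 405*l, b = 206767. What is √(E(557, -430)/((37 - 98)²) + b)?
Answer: √636147087/61 ≈ 413.47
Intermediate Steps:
E(h, l) = -405*l + l*h² (E(h, l) = l*h² - 405*l = -405*l + l*h²)
√(E(557, -430)/((37 - 98)²) + b) = √((-430*(-405 + 557²))/((37 - 98)²) + 206767) = √((-430*(-405 + 310249))/((-61)²) + 206767) = √(-430*309844/3721 + 206767) = √(-133232920*1/3721 + 206767) = √(-133232920/3721 + 206767) = √(636147087/3721) = √636147087/61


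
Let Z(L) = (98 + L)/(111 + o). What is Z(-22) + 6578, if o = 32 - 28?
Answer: 756546/115 ≈ 6578.7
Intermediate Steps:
o = 4
Z(L) = 98/115 + L/115 (Z(L) = (98 + L)/(111 + 4) = (98 + L)/115 = (98 + L)*(1/115) = 98/115 + L/115)
Z(-22) + 6578 = (98/115 + (1/115)*(-22)) + 6578 = (98/115 - 22/115) + 6578 = 76/115 + 6578 = 756546/115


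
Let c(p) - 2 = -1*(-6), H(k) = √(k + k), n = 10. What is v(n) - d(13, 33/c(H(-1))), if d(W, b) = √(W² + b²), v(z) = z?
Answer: 10 - √11905/8 ≈ -3.6388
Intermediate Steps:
H(k) = √2*√k (H(k) = √(2*k) = √2*√k)
c(p) = 8 (c(p) = 2 - 1*(-6) = 2 + 6 = 8)
v(n) - d(13, 33/c(H(-1))) = 10 - √(13² + (33/8)²) = 10 - √(169 + (33*(⅛))²) = 10 - √(169 + (33/8)²) = 10 - √(169 + 1089/64) = 10 - √(11905/64) = 10 - √11905/8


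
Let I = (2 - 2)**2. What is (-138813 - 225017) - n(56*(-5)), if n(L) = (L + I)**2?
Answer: -442230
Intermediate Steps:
I = 0 (I = 0**2 = 0)
n(L) = L**2 (n(L) = (L + 0)**2 = L**2)
(-138813 - 225017) - n(56*(-5)) = (-138813 - 225017) - (56*(-5))**2 = -363830 - 1*(-280)**2 = -363830 - 1*78400 = -363830 - 78400 = -442230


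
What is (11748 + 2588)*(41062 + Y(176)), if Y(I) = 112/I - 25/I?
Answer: 6475391104/11 ≈ 5.8867e+8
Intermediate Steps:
Y(I) = 87/I
(11748 + 2588)*(41062 + Y(176)) = (11748 + 2588)*(41062 + 87/176) = 14336*(41062 + 87*(1/176)) = 14336*(41062 + 87/176) = 14336*(7226999/176) = 6475391104/11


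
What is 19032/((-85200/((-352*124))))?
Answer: 17306432/1775 ≈ 9750.1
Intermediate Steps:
19032/((-85200/((-352*124)))) = 19032/((-85200/(-43648))) = 19032/((-85200*(-1/43648))) = 19032/(5325/2728) = 19032*(2728/5325) = 17306432/1775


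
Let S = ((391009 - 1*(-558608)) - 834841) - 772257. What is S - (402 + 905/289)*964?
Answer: -302880021/289 ≈ -1.0480e+6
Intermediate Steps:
S = -657481 (S = ((391009 + 558608) - 834841) - 772257 = (949617 - 834841) - 772257 = 114776 - 772257 = -657481)
S - (402 + 905/289)*964 = -657481 - (402 + 905/289)*964 = -657481 - 117083*964/289 = -657481 - 1*112868012/289 = -657481 - 112868012/289 = -302880021/289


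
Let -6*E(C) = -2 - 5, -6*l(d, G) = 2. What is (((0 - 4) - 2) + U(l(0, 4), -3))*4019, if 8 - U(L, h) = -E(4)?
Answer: 76361/6 ≈ 12727.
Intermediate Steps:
l(d, G) = -1/3 (l(d, G) = -1/6*2 = -1/3)
E(C) = 7/6 (E(C) = -(-2 - 5)/6 = -1/6*(-7) = 7/6)
U(L, h) = 55/6 (U(L, h) = 8 - (-1)*7/6 = 8 - 1*(-7/6) = 8 + 7/6 = 55/6)
(((0 - 4) - 2) + U(l(0, 4), -3))*4019 = (((0 - 4) - 2) + 55/6)*4019 = ((-4 - 2) + 55/6)*4019 = (-6 + 55/6)*4019 = (19/6)*4019 = 76361/6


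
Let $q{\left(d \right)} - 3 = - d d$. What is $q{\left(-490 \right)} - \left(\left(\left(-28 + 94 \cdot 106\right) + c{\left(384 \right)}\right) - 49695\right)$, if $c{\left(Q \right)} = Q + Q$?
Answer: $-201106$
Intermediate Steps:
$c{\left(Q \right)} = 2 Q$
$q{\left(d \right)} = 3 - d^{2}$ ($q{\left(d \right)} = 3 + - d d = 3 - d^{2}$)
$q{\left(-490 \right)} - \left(\left(\left(-28 + 94 \cdot 106\right) + c{\left(384 \right)}\right) - 49695\right) = \left(3 - \left(-490\right)^{2}\right) - \left(\left(\left(-28 + 94 \cdot 106\right) + 2 \cdot 384\right) - 49695\right) = \left(3 - 240100\right) - \left(\left(\left(-28 + 9964\right) + 768\right) - 49695\right) = \left(3 - 240100\right) - \left(\left(9936 + 768\right) - 49695\right) = -240097 - \left(10704 - 49695\right) = -240097 - -38991 = -240097 + 38991 = -201106$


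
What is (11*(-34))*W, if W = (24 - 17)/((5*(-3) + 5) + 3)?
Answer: 374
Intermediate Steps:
W = -1 (W = 7/((-15 + 5) + 3) = 7/(-10 + 3) = 7/(-7) = 7*(-⅐) = -1)
(11*(-34))*W = (11*(-34))*(-1) = -374*(-1) = 374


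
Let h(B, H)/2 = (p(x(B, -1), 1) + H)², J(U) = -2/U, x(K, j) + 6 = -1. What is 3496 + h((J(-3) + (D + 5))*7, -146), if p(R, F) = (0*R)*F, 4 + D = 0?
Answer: 46128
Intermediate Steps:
D = -4 (D = -4 + 0 = -4)
x(K, j) = -7 (x(K, j) = -6 - 1 = -7)
p(R, F) = 0 (p(R, F) = 0*F = 0)
h(B, H) = 2*H² (h(B, H) = 2*(0 + H)² = 2*H²)
3496 + h((J(-3) + (D + 5))*7, -146) = 3496 + 2*(-146)² = 3496 + 2*21316 = 3496 + 42632 = 46128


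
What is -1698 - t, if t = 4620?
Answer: -6318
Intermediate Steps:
-1698 - t = -1698 - 1*4620 = -1698 - 4620 = -6318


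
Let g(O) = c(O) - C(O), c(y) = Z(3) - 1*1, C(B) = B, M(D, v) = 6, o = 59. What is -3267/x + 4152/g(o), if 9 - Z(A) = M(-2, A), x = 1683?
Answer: -24155/323 ≈ -74.783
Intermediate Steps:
Z(A) = 3 (Z(A) = 9 - 1*6 = 9 - 6 = 3)
c(y) = 2 (c(y) = 3 - 1*1 = 3 - 1 = 2)
g(O) = 2 - O
-3267/x + 4152/g(o) = -3267/1683 + 4152/(2 - 1*59) = -3267*1/1683 + 4152/(2 - 59) = -33/17 + 4152/(-57) = -33/17 + 4152*(-1/57) = -33/17 - 1384/19 = -24155/323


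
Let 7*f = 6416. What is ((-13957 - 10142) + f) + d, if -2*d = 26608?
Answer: -255405/7 ≈ -36486.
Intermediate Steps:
d = -13304 (d = -½*26608 = -13304)
f = 6416/7 (f = (⅐)*6416 = 6416/7 ≈ 916.57)
((-13957 - 10142) + f) + d = ((-13957 - 10142) + 6416/7) - 13304 = (-24099 + 6416/7) - 13304 = -162277/7 - 13304 = -255405/7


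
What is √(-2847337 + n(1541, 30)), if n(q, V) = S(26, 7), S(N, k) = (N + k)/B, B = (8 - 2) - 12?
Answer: 23*I*√21530/2 ≈ 1687.4*I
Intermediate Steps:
B = -6 (B = 6 - 12 = -6)
S(N, k) = -N/6 - k/6 (S(N, k) = (N + k)/(-6) = (N + k)*(-⅙) = -N/6 - k/6)
n(q, V) = -11/2 (n(q, V) = -⅙*26 - ⅙*7 = -13/3 - 7/6 = -11/2)
√(-2847337 + n(1541, 30)) = √(-2847337 - 11/2) = √(-5694685/2) = 23*I*√21530/2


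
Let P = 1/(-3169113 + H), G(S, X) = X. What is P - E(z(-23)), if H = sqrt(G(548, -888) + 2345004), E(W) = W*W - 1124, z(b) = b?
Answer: 1991916180036474/3347758287551 - 2*sqrt(586029)/10043274862653 ≈ 595.00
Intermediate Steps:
E(W) = -1124 + W**2 (E(W) = W**2 - 1124 = -1124 + W**2)
H = 2*sqrt(586029) (H = sqrt(-888 + 2345004) = sqrt(2344116) = 2*sqrt(586029) ≈ 1531.1)
P = 1/(-3169113 + 2*sqrt(586029)) ≈ -3.1570e-7
P - E(z(-23)) = (-1056371/3347758287551 - 2*sqrt(586029)/10043274862653) - (-1124 + (-23)**2) = (-1056371/3347758287551 - 2*sqrt(586029)/10043274862653) - (-1124 + 529) = (-1056371/3347758287551 - 2*sqrt(586029)/10043274862653) - 1*(-595) = (-1056371/3347758287551 - 2*sqrt(586029)/10043274862653) + 595 = 1991916180036474/3347758287551 - 2*sqrt(586029)/10043274862653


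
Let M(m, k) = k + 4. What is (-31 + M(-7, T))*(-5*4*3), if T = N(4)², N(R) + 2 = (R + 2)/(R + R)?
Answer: 6105/4 ≈ 1526.3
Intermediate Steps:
N(R) = -2 + (2 + R)/(2*R) (N(R) = -2 + (R + 2)/(R + R) = -2 + (2 + R)/((2*R)) = -2 + (2 + R)*(1/(2*R)) = -2 + (2 + R)/(2*R))
T = 25/16 (T = (-3/2 + 1/4)² = (-3/2 + ¼)² = (-5/4)² = 25/16 ≈ 1.5625)
M(m, k) = 4 + k
(-31 + M(-7, T))*(-5*4*3) = (-31 + (4 + 25/16))*(-5*4*3) = (-31 + 89/16)*(-20*3) = -407/16*(-60) = 6105/4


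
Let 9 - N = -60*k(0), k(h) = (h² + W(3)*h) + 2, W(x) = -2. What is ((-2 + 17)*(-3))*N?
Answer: -5805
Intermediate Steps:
k(h) = 2 + h² - 2*h (k(h) = (h² - 2*h) + 2 = 2 + h² - 2*h)
N = 129 (N = 9 - (-60)*(2 + 0² - 2*0) = 9 - (-60)*(2 + 0 + 0) = 9 - (-60)*2 = 9 - 1*(-120) = 9 + 120 = 129)
((-2 + 17)*(-3))*N = ((-2 + 17)*(-3))*129 = (15*(-3))*129 = -45*129 = -5805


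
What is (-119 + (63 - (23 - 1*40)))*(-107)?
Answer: 4173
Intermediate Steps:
(-119 + (63 - (23 - 1*40)))*(-107) = (-119 + (63 - (23 - 40)))*(-107) = (-119 + (63 - 1*(-17)))*(-107) = (-119 + (63 + 17))*(-107) = (-119 + 80)*(-107) = -39*(-107) = 4173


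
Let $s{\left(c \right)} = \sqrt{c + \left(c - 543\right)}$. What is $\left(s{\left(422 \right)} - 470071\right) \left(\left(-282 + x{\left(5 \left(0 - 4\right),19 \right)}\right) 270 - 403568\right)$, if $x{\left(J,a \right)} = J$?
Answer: $228035202668 - 485108 \sqrt{301} \approx 2.2803 \cdot 10^{11}$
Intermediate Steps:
$s{\left(c \right)} = \sqrt{-543 + 2 c}$ ($s{\left(c \right)} = \sqrt{c + \left(-543 + c\right)} = \sqrt{-543 + 2 c}$)
$\left(s{\left(422 \right)} - 470071\right) \left(\left(-282 + x{\left(5 \left(0 - 4\right),19 \right)}\right) 270 - 403568\right) = \left(\sqrt{-543 + 2 \cdot 422} - 470071\right) \left(\left(-282 + 5 \left(0 - 4\right)\right) 270 - 403568\right) = \left(\sqrt{-543 + 844} - 470071\right) \left(\left(-282 + 5 \left(-4\right)\right) 270 - 403568\right) = \left(\sqrt{301} - 470071\right) \left(\left(-282 - 20\right) 270 - 403568\right) = \left(-470071 + \sqrt{301}\right) \left(\left(-302\right) 270 - 403568\right) = \left(-470071 + \sqrt{301}\right) \left(-81540 - 403568\right) = \left(-470071 + \sqrt{301}\right) \left(-485108\right) = 228035202668 - 485108 \sqrt{301}$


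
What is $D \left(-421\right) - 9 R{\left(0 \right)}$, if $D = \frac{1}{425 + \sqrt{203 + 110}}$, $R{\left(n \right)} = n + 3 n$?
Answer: $- \frac{178925}{180312} + \frac{421 \sqrt{313}}{180312} \approx -0.951$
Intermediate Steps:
$R{\left(n \right)} = 4 n$
$D = \frac{1}{425 + \sqrt{313}} \approx 0.0022589$
$D \left(-421\right) - 9 R{\left(0 \right)} = \left(\frac{425}{180312} - \frac{\sqrt{313}}{180312}\right) \left(-421\right) - 9 \cdot 4 \cdot 0 = \left(- \frac{178925}{180312} + \frac{421 \sqrt{313}}{180312}\right) - 0 = \left(- \frac{178925}{180312} + \frac{421 \sqrt{313}}{180312}\right) + 0 = - \frac{178925}{180312} + \frac{421 \sqrt{313}}{180312}$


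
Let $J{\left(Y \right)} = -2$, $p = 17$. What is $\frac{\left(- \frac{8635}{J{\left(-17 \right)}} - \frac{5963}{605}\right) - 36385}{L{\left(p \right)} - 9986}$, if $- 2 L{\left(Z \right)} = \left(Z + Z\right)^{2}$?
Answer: $\frac{38813601}{12782440} \approx 3.0365$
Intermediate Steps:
$L{\left(Z \right)} = - 2 Z^{2}$ ($L{\left(Z \right)} = - \frac{\left(Z + Z\right)^{2}}{2} = - \frac{\left(2 Z\right)^{2}}{2} = - \frac{4 Z^{2}}{2} = - 2 Z^{2}$)
$\frac{\left(- \frac{8635}{J{\left(-17 \right)}} - \frac{5963}{605}\right) - 36385}{L{\left(p \right)} - 9986} = \frac{\left(- \frac{8635}{-2} - \frac{5963}{605}\right) - 36385}{- 2 \cdot 17^{2} - 9986} = \frac{\left(\left(-8635\right) \left(- \frac{1}{2}\right) - \frac{5963}{605}\right) - 36385}{\left(-2\right) 289 - 9986} = \frac{\left(\frac{8635}{2} - \frac{5963}{605}\right) - 36385}{-578 - 9986} = \frac{\frac{5212249}{1210} - 36385}{-10564} = \left(- \frac{38813601}{1210}\right) \left(- \frac{1}{10564}\right) = \frac{38813601}{12782440}$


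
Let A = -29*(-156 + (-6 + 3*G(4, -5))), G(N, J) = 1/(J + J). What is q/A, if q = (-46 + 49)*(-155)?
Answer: -1550/15689 ≈ -0.098795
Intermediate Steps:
G(N, J) = 1/(2*J)
q = -465 (q = 3*(-155) = -465)
A = 47067/10 (A = -29*(-156 + (-6 + 3*((½)/(-5)))) = -29*(-156 + (-6 + 3*((½)*(-⅕)))) = -29*(-156 + (-6 + 3*(-⅒))) = -29*(-156 + (-6 - 3/10)) = -29*(-156 - 63/10) = -29*(-1623/10) = 47067/10 ≈ 4706.7)
q/A = -465/47067/10 = -465*10/47067 = -1550/15689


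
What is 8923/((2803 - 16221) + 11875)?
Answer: -8923/1543 ≈ -5.7829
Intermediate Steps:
8923/((2803 - 16221) + 11875) = 8923/(-13418 + 11875) = 8923/(-1543) = 8923*(-1/1543) = -8923/1543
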